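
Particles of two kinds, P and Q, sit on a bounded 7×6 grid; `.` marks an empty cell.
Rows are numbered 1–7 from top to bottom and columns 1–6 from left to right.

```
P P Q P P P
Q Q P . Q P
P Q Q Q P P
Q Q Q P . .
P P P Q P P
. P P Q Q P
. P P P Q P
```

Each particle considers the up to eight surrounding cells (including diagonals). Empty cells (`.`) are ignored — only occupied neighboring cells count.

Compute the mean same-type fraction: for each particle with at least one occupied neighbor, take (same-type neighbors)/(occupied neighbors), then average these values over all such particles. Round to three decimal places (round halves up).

0.525

(1,1)P 1/3
(1,2)P 2/5
(1,3)Q 1/4
(1,4)P 2/4
(1,5)P 3/4
(1,6)P 2/3
(2,1)Q 2/5
(2,2)Q 4/8
(2,3)P 2/7
(2,5)Q 1/7
(2,6)P 4/5
(3,1)P 0/5
(3,2)Q 6/8
(3,3)Q 5/7
(3,4)Q 3/6
(3,5)P 3/5
(3,6)P 2/3
(4,1)Q 2/5
(4,2)Q 4/8
(4,3)Q 5/8
(4,4)P 3/7
(5,1)P 2/4
(5,2)P 4/7
(5,3)P 4/8
(5,4)Q 3/7
(5,5)P 3/6
(5,6)P 2/3
(6,2)P 6/6
(6,3)P 6/8
(6,4)Q 3/8
(6,5)Q 3/8
(6,6)P 3/5
(7,2)P 3/3
(7,3)P 4/5
(7,4)P 2/5
(7,5)Q 2/5
(7,6)P 1/3
Sum over 37 particles: 1/3 + 2/5 + 1/4 + 2/4 + 3/4 + 2/3 + 2/5 + 4/8 + 2/7 + 1/7 + 4/5 + 0/5 + 6/8 + 5/7 + 3/6 + 3/5 + 2/3 + 2/5 + 4/8 + 5/8 + 3/7 + 2/4 + 4/7 + 4/8 + 3/7 + 3/6 + 2/3 + 6/6 + 6/8 + 3/8 + 3/8 + 3/5 + 3/3 + 4/5 + 2/5 + 2/5 + 1/3 = 16307/840; mean = 16307/840 ÷ 37 = 16307/31080 = 0.524678… → 0.525.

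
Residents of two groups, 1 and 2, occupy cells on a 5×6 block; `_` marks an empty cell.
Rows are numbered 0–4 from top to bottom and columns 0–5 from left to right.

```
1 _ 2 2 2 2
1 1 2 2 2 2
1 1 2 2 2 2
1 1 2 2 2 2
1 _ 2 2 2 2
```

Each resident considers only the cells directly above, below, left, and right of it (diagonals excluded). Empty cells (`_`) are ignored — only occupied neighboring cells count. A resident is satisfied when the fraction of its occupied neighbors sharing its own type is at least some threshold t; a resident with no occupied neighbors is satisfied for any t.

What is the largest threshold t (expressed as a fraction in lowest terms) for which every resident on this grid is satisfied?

(0,0)1 1/1
(0,2)2 2/2
(0,3)2 3/3
(0,4)2 3/3
(0,5)2 2/2
(1,0)1 3/3
(1,1)1 2/3
(1,2)2 3/4
(1,3)2 4/4
(1,4)2 4/4
(1,5)2 3/3
(2,0)1 3/3
(2,1)1 3/4
(2,2)2 3/4
(2,3)2 4/4
(2,4)2 4/4
(2,5)2 3/3
(3,0)1 3/3
(3,1)1 2/3
(3,2)2 3/4
(3,3)2 4/4
(3,4)2 4/4
(3,5)2 3/3
(4,0)1 1/1
(4,2)2 2/2
(4,3)2 3/3
(4,4)2 3/3
(4,5)2 2/2
The smallest same-type fraction is 2/3 at (1,1), which reduces to 2/3. Any threshold above that leaves this resident unsatisfied.

2/3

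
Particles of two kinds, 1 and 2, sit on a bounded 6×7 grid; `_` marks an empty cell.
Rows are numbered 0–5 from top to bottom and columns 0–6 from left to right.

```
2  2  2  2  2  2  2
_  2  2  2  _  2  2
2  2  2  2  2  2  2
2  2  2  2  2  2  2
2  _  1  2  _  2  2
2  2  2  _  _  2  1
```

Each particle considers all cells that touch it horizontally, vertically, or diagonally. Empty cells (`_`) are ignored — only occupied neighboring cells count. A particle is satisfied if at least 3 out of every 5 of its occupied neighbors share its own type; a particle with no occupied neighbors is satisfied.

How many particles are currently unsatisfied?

Row 0: (0,0)2 2/2 ✓ · (0,1)2 4/4 ✓ · (0,2)2 5/5 ✓ · (0,3)2 4/4 ✓ · (0,4)2 4/4 ✓ · (0,5)2 4/4 ✓ · (0,6)2 3/3 ✓
Row 1: (1,1)2 7/7 ✓ · (1,2)2 8/8 ✓ · (1,3)2 7/7 ✓ · (1,5)2 7/7 ✓ · (1,6)2 5/5 ✓
Row 2: (2,0)2 4/4 ✓ · (2,1)2 7/7 ✓ · (2,2)2 8/8 ✓ · (2,3)2 7/7 ✓ · (2,4)2 7/7 ✓ · (2,5)2 7/7 ✓ · (2,6)2 5/5 ✓
Row 3: (3,0)2 4/4 ✓ · (3,1)2 6/7 ✓ · (3,2)2 6/7 ✓ · (3,3)2 6/7 ✓ · (3,4)2 7/7 ✓ · (3,5)2 7/7 ✓ · (3,6)2 5/5 ✓
Row 4: (4,0)2 4/4 ✓ · (4,2)1 0/6 ✗ · (4,3)2 4/5 ✓ · (4,5)2 5/6 ✓ · (4,6)2 4/5 ✓
Row 5: (5,0)2 2/2 ✓ · (5,1)2 3/4 ✓ · (5,2)2 2/3 ✓ · (5,5)2 2/3 ✓ · (5,6)1 0/3 ✗
Unsatisfied: (4,2), (5,6) — 2 in total.

2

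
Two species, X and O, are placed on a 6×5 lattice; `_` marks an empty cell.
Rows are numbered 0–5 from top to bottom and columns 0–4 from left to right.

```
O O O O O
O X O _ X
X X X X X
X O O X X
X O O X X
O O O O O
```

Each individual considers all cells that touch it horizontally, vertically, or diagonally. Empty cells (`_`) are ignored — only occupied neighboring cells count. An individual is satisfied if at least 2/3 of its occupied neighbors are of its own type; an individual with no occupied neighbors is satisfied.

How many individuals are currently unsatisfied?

16

(0,0)O 2/3 ok
(0,1)O 4/5 ok
(0,2)O 3/4 ok
(0,3)O 3/4 ok
(0,4)O 1/2 unhappy
(1,0)O 2/5 unhappy
(1,1)X 3/8 unhappy
(1,2)O 3/7 unhappy
(1,4)X 2/4 unhappy
(2,0)X 3/5 unhappy
(2,1)X 4/8 unhappy
(2,2)X 4/7 unhappy
(2,3)X 5/7 ok
(2,4)X 4/4 ok
(3,0)X 3/5 unhappy
(3,1)O 3/8 unhappy
(3,2)O 3/8 unhappy
(3,3)X 6/8 ok
(3,4)X 5/5 ok
(4,0)X 1/5 unhappy
(4,1)O 6/8 ok
(4,2)O 6/8 ok
(4,3)X 3/8 unhappy
(4,4)X 3/5 unhappy
(5,0)O 2/3 ok
(5,1)O 4/5 ok
(5,2)O 4/5 ok
(5,3)O 3/5 unhappy
(5,4)O 1/3 unhappy
Unsatisfied: (0,4), (1,0), (1,1), (1,2), (1,4), (2,0), (2,1), (2,2), (3,0), (3,1), (3,2), (4,0), (4,3), (4,4), (5,3), (5,4) — 16 in total.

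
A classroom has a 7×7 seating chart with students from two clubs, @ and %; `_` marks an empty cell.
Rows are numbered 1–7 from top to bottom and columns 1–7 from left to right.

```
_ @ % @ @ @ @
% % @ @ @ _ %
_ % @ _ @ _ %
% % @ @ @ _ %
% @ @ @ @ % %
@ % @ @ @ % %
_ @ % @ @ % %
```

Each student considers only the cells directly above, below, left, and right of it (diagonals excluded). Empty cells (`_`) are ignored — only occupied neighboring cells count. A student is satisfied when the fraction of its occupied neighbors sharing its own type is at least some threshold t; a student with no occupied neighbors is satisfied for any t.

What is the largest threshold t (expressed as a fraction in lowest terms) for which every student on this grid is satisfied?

0/1

Row 1: (1,2)@ 0/2 · (1,3)% 0/3 · (1,4)@ 2/3 · (1,5)@ 3/3 · (1,6)@ 2/2 · (1,7)@ 1/2
Row 2: (2,1)% 1/1 · (2,2)% 2/4 · (2,3)@ 2/4 · (2,4)@ 3/3 · (2,5)@ 3/3 · (2,7)% 1/2
Row 3: (3,2)% 2/3 · (3,3)@ 2/3 · (3,5)@ 2/2 · (3,7)% 2/2
Row 4: (4,1)% 2/2 · (4,2)% 2/4 · (4,3)@ 3/4 · (4,4)@ 3/3 · (4,5)@ 3/3 · (4,7)% 2/2
Row 5: (5,1)% 1/3 · (5,2)@ 1/4 · (5,3)@ 4/4 · (5,4)@ 4/4 · (5,5)@ 3/4 · (5,6)% 2/3 · (5,7)% 3/3
Row 6: (6,1)@ 0/2 · (6,2)% 0/4 · (6,3)@ 2/4 · (6,4)@ 4/4 · (6,5)@ 3/4 · (6,6)% 3/4 · (6,7)% 3/3
Row 7: (7,2)@ 0/2 · (7,3)% 0/3 · (7,4)@ 2/3 · (7,5)@ 2/3 · (7,6)% 2/3 · (7,7)% 2/2
The smallest same-type fraction is 0/2 at (1,2), which reduces to 0/1. Any threshold above that leaves this student unsatisfied.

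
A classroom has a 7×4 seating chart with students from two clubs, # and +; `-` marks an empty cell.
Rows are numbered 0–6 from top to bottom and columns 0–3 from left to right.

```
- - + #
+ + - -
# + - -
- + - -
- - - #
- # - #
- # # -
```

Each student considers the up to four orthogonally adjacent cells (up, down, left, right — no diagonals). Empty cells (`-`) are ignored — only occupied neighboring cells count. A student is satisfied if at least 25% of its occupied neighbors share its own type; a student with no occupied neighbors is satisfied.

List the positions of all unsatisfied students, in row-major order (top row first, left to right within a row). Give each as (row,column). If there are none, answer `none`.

(0,2)+ 0/1 not
(0,3)# 0/1 not
(1,0)+ 1/2 satisfied
(1,1)+ 2/2 satisfied
(2,0)# 0/2 not
(2,1)+ 2/3 satisfied
(3,1)+ 1/1 satisfied
(4,3)# 1/1 satisfied
(5,1)# 1/1 satisfied
(5,3)# 1/1 satisfied
(6,1)# 2/2 satisfied
(6,2)# 1/1 satisfied

(0,2), (0,3), (2,0)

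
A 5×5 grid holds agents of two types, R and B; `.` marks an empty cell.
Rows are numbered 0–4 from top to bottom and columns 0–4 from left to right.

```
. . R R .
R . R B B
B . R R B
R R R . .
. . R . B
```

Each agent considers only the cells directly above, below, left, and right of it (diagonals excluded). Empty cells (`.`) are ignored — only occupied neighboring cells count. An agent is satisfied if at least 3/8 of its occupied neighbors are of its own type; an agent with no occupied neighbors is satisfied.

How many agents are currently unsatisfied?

Row 0: (0,2)R 2/2 ok · (0,3)R 1/2 ok
Row 1: (1,0)R 0/1 unhappy · (1,2)R 2/3 ok · (1,3)B 1/4 unhappy · (1,4)B 2/2 ok
Row 2: (2,0)B 0/2 unhappy · (2,2)R 3/3 ok · (2,3)R 1/3 unhappy · (2,4)B 1/2 ok
Row 3: (3,0)R 1/2 ok · (3,1)R 2/2 ok · (3,2)R 3/3 ok
Row 4: (4,2)R 1/1 ok · (4,4)B 0/0 ok
Unsatisfied: (1,0), (1,3), (2,0), (2,3) — 4 in total.

4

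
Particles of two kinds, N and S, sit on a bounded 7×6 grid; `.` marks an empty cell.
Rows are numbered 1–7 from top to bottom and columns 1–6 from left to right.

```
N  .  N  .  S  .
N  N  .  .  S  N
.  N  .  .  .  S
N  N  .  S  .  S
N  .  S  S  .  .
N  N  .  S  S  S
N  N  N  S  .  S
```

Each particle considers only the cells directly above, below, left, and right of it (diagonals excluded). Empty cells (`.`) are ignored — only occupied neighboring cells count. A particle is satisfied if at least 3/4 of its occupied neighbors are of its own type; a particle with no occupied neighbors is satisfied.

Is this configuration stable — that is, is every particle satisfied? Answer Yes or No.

Row 1: (1,1)N 1/1 satisfied · (1,3)N 0/0 satisfied · (1,5)S 1/1 satisfied
Row 2: (2,1)N 2/2 satisfied · (2,2)N 2/2 satisfied · (2,5)S 1/2 not · (2,6)N 0/2 not
Row 3: (3,2)N 2/2 satisfied · (3,6)S 1/2 not
Row 4: (4,1)N 2/2 satisfied · (4,2)N 2/2 satisfied · (4,4)S 1/1 satisfied · (4,6)S 1/1 satisfied
Row 5: (5,1)N 2/2 satisfied · (5,3)S 1/1 satisfied · (5,4)S 3/3 satisfied
Row 6: (6,1)N 3/3 satisfied · (6,2)N 2/2 satisfied · (6,4)S 3/3 satisfied · (6,5)S 2/2 satisfied · (6,6)S 2/2 satisfied
Row 7: (7,1)N 2/2 satisfied · (7,2)N 3/3 satisfied · (7,3)N 1/2 not · (7,4)S 1/2 not · (7,6)S 1/1 satisfied
For instance (2,5) has only 1/2 same-type neighbors, below 3/4.

No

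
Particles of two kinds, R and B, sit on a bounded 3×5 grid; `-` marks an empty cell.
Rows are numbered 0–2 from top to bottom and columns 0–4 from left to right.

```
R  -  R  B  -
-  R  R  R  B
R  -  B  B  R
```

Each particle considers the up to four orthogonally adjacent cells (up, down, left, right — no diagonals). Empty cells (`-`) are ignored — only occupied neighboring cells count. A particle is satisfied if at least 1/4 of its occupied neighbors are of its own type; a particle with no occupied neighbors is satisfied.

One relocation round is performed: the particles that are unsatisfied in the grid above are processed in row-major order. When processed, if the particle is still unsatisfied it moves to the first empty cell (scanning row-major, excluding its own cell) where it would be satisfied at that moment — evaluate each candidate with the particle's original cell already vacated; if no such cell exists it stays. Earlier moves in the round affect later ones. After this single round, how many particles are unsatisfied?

Initially unsatisfied (in order): (0,3), (1,4), (2,4).
  (0,3) → (0,4).
  (1,4): now satisfied by earlier moves; stays.
  (2,4) → (0,1).
Resulting grid:
R R R - B
- R R R B
R - B B -
All satisfied now.

0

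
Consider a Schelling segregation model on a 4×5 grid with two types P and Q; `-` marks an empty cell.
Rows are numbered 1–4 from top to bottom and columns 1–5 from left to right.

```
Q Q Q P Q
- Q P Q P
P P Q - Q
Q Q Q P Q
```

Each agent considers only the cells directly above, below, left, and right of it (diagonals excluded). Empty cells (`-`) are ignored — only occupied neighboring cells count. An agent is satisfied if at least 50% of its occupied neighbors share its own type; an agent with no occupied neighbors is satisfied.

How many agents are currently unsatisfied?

10

(1,1)Q 1/1 satisfied
(1,2)Q 3/3 satisfied
(1,3)Q 1/3 not
(1,4)P 0/3 not
(1,5)Q 0/2 not
(2,2)Q 1/3 not
(2,3)P 0/4 not
(2,4)Q 0/3 not
(2,5)P 0/3 not
(3,1)P 1/2 satisfied
(3,2)P 1/4 not
(3,3)Q 1/3 not
(3,5)Q 1/2 satisfied
(4,1)Q 1/2 satisfied
(4,2)Q 2/3 satisfied
(4,3)Q 2/3 satisfied
(4,4)P 0/2 not
(4,5)Q 1/2 satisfied
Unsatisfied: (1,3), (1,4), (1,5), (2,2), (2,3), (2,4), (2,5), (3,2), (3,3), (4,4) — 10 in total.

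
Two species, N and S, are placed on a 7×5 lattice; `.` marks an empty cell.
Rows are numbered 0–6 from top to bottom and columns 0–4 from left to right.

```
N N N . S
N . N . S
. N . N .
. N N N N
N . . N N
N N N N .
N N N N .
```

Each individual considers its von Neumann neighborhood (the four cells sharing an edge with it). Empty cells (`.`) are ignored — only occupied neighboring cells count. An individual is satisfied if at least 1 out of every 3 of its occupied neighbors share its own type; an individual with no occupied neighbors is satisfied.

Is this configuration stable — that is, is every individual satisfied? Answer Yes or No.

Yes

Row 0: (0,0)N 2/2 ✓ · (0,1)N 2/2 ✓ · (0,2)N 2/2 ✓ · (0,4)S 1/1 ✓
Row 1: (1,0)N 1/1 ✓ · (1,2)N 1/1 ✓ · (1,4)S 1/1 ✓
Row 2: (2,1)N 1/1 ✓ · (2,3)N 1/1 ✓
Row 3: (3,1)N 2/2 ✓ · (3,2)N 2/2 ✓ · (3,3)N 4/4 ✓ · (3,4)N 2/2 ✓
Row 4: (4,0)N 1/1 ✓ · (4,3)N 3/3 ✓ · (4,4)N 2/2 ✓
Row 5: (5,0)N 3/3 ✓ · (5,1)N 3/3 ✓ · (5,2)N 3/3 ✓ · (5,3)N 3/3 ✓
Row 6: (6,0)N 2/2 ✓ · (6,1)N 3/3 ✓ · (6,2)N 3/3 ✓ · (6,3)N 2/2 ✓
All meet the threshold, so the configuration is stable.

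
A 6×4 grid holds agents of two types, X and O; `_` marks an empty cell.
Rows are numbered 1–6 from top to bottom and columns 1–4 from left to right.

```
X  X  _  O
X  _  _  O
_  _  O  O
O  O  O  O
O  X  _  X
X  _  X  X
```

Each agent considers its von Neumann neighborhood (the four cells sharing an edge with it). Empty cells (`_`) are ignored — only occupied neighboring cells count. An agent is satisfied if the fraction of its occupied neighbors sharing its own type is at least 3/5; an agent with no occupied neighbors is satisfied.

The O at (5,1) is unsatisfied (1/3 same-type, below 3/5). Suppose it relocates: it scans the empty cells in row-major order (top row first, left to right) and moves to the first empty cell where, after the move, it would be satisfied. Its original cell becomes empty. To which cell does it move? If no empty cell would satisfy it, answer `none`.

(2,3)

Vacating (5,1). Empty cells in order:
  (1,3): 1/2 same-type → still unsatisfied.
  (2,2): 0/2 same-type → still unsatisfied.
  (2,3): 2/2 same-type → satisfied — stop here.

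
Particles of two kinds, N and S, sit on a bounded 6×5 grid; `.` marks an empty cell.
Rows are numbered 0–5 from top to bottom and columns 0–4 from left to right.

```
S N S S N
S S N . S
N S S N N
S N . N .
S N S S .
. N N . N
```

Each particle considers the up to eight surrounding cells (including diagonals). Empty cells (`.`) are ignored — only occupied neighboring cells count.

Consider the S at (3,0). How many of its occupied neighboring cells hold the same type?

2

Occupied neighbors of (3,0): (2,0)=N, (2,1)=S, (3,1)=N, (4,0)=S, (4,1)=N.
Same type (S): 2 of 5.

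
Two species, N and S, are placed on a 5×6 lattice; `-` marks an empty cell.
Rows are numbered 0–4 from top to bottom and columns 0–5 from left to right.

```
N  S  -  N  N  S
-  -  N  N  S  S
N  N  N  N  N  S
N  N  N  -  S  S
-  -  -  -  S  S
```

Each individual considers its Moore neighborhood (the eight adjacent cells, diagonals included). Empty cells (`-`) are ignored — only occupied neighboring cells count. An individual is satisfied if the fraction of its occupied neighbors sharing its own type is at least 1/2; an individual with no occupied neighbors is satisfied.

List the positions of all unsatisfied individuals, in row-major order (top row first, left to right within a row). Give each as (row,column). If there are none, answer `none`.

(0,0), (0,1), (0,4), (1,4), (2,4)

(0,0)N 0/1 not
(0,1)S 0/2 not
(0,3)N 3/4 satisfied
(0,4)N 2/5 not
(0,5)S 2/3 satisfied
(1,2)N 5/6 satisfied
(1,3)N 6/7 satisfied
(1,4)S 3/8 not
(1,5)S 3/5 satisfied
(2,0)N 3/3 satisfied
(2,1)N 6/6 satisfied
(2,2)N 6/6 satisfied
(2,3)N 5/7 satisfied
(2,4)N 2/7 not
(2,5)S 4/5 satisfied
(3,0)N 3/3 satisfied
(3,1)N 5/5 satisfied
(3,2)N 4/4 satisfied
(3,4)S 4/6 satisfied
(3,5)S 4/5 satisfied
(4,4)S 3/3 satisfied
(4,5)S 3/3 satisfied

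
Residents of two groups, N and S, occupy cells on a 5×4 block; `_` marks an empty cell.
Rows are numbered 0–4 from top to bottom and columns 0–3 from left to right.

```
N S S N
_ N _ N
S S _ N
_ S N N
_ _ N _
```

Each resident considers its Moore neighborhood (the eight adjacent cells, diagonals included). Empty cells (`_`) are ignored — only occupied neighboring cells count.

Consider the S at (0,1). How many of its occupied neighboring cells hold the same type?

1

Occupied neighbors of (0,1): (0,0)=N, (0,2)=S, (1,1)=N.
Same type (S): 1 of 3.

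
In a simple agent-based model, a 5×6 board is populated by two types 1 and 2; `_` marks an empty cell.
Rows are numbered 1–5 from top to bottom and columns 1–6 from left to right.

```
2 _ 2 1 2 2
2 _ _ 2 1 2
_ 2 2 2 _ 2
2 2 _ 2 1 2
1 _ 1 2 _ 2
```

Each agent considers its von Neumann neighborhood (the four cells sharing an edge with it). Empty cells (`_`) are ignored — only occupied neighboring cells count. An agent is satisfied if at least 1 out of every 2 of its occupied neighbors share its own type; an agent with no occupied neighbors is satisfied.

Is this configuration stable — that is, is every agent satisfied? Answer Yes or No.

Row 1: (1,1)2 1/1 satisfied · (1,3)2 0/1 not · (1,4)1 0/3 not · (1,5)2 1/3 not · (1,6)2 2/2 satisfied
Row 2: (2,1)2 1/1 satisfied · (2,4)2 1/3 not · (2,5)1 0/3 not · (2,6)2 2/3 satisfied
Row 3: (3,2)2 2/2 satisfied · (3,3)2 2/2 satisfied · (3,4)2 3/3 satisfied · (3,6)2 2/2 satisfied
Row 4: (4,1)2 1/2 satisfied · (4,2)2 2/2 satisfied · (4,4)2 2/3 satisfied · (4,5)1 0/2 not · (4,6)2 2/3 satisfied
Row 5: (5,1)1 0/1 not · (5,3)1 0/1 not · (5,4)2 1/2 satisfied · (5,6)2 1/1 satisfied
For instance (1,3) has only 0/1 same-type neighbors, below 1/2.

No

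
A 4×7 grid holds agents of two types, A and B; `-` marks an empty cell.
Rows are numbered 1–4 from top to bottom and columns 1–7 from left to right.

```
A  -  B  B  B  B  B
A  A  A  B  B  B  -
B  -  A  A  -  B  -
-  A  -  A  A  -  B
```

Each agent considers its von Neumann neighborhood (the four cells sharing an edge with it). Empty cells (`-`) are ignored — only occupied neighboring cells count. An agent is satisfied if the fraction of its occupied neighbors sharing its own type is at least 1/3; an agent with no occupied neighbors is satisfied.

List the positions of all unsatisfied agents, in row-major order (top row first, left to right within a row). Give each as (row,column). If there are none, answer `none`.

(3,1)

Row 1: (1,1)A 1/1 satisfied · (1,3)B 1/2 satisfied · (1,4)B 3/3 satisfied · (1,5)B 3/3 satisfied · (1,6)B 3/3 satisfied · (1,7)B 1/1 satisfied
Row 2: (2,1)A 2/3 satisfied · (2,2)A 2/2 satisfied · (2,3)A 2/4 satisfied · (2,4)B 2/4 satisfied · (2,5)B 3/3 satisfied · (2,6)B 3/3 satisfied
Row 3: (3,1)B 0/1 not · (3,3)A 2/2 satisfied · (3,4)A 2/3 satisfied · (3,6)B 1/1 satisfied
Row 4: (4,2)A 0/0 satisfied · (4,4)A 2/2 satisfied · (4,5)A 1/1 satisfied · (4,7)B 0/0 satisfied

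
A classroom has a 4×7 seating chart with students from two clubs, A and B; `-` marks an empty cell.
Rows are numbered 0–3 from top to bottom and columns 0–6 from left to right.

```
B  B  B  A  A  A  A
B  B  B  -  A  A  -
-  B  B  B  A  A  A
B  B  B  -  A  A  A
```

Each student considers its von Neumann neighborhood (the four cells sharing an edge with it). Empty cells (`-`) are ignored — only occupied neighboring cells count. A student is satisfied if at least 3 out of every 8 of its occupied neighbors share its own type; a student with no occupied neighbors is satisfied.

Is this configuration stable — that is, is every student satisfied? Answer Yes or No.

Yes

Row 0: (0,0)B 2/2 ok · (0,1)B 3/3 ok · (0,2)B 2/3 ok · (0,3)A 1/2 ok · (0,4)A 3/3 ok · (0,5)A 3/3 ok · (0,6)A 1/1 ok
Row 1: (1,0)B 2/2 ok · (1,1)B 4/4 ok · (1,2)B 3/3 ok · (1,4)A 3/3 ok · (1,5)A 3/3 ok
Row 2: (2,1)B 3/3 ok · (2,2)B 4/4 ok · (2,3)B 1/2 ok · (2,4)A 3/4 ok · (2,5)A 4/4 ok · (2,6)A 2/2 ok
Row 3: (3,0)B 1/1 ok · (3,1)B 3/3 ok · (3,2)B 2/2 ok · (3,4)A 2/2 ok · (3,5)A 3/3 ok · (3,6)A 2/2 ok
All meet the threshold, so the configuration is stable.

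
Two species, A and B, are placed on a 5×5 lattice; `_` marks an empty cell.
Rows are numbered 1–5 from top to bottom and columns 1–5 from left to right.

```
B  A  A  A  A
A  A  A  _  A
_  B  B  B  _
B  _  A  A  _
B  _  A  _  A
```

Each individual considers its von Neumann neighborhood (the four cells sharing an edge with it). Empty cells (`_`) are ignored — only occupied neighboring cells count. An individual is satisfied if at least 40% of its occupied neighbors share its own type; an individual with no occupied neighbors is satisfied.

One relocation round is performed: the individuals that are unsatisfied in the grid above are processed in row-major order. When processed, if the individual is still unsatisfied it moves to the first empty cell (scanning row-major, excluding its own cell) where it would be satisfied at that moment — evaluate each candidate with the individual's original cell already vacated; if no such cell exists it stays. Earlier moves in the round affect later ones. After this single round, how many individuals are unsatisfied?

Initially unsatisfied (in order): (1,1).
  (1,1) → (3,1).
Resulting grid:
_ A A A A
A A A _ A
B B B B _
B _ A A _
B _ A _ A
All satisfied now.

0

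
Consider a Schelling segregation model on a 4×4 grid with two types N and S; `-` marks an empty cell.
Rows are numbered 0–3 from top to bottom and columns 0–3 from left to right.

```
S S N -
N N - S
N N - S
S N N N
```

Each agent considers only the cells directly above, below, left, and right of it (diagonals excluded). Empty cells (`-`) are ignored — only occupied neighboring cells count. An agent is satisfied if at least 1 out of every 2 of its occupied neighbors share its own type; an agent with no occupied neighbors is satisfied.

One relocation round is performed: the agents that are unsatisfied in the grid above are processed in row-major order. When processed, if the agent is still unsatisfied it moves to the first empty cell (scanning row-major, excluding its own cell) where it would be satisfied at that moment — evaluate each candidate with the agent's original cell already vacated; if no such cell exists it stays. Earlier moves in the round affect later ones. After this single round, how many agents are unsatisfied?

Initially unsatisfied (in order): (0,1), (0,2), (3,0).
  (0,1) → (0,3).
  (0,2) → (0,1).
  (3,0) → (0,2).
Resulting grid:
S N S S
N N - S
N N - S
- N N N
Unsatisfied now: (0,0), (0,1).

2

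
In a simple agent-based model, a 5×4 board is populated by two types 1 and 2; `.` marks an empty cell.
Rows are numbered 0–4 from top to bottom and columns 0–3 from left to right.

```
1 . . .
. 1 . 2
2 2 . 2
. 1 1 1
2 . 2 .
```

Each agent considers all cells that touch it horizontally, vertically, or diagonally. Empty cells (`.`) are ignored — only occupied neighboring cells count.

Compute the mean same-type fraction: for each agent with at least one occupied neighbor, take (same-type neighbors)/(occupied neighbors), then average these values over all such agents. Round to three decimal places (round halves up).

0.380

(0,0)1 1/1
(1,1)1 1/3
(1,3)2 1/1
(2,0)2 1/3
(2,1)2 1/4
(2,3)2 1/3
(3,1)1 1/5
(3,2)1 2/5
(3,3)1 1/3
(4,0)2 0/1
(4,2)2 0/3
Sum over 11 agents: 1/1 + 1/3 + 1/1 + 1/3 + 1/4 + 1/3 + 1/5 + 2/5 + 1/3 + 0/1 + 0/3 = 251/60; mean = 251/60 ÷ 11 = 251/660 = 0.380303… → 0.380.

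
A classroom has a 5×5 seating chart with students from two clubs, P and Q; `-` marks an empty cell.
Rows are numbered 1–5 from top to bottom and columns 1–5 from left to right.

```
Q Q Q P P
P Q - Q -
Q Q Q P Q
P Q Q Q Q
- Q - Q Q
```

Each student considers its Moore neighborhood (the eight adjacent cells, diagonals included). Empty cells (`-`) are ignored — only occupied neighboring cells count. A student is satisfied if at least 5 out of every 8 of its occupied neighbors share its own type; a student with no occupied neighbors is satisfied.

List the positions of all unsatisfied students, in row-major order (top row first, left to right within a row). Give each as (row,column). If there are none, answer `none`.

Row 1: (1,1)Q 2/3 ok · (1,2)Q 3/4 ok · (1,3)Q 3/4 ok · (1,4)P 1/3 unhappy · (1,5)P 1/2 unhappy
Row 2: (2,1)P 0/5 unhappy · (2,2)Q 6/7 ok · (2,4)Q 3/6 unhappy
Row 3: (3,1)Q 3/5 unhappy · (3,2)Q 5/7 ok · (3,3)Q 6/7 ok · (3,4)P 0/6 unhappy · (3,5)Q 3/4 ok
Row 4: (4,1)P 0/4 unhappy · (4,2)Q 5/6 ok · (4,3)Q 6/7 ok · (4,4)Q 6/7 ok · (4,5)Q 4/5 ok
Row 5: (5,2)Q 2/3 ok · (5,4)Q 4/4 ok · (5,5)Q 3/3 ok

(1,4), (1,5), (2,1), (2,4), (3,1), (3,4), (4,1)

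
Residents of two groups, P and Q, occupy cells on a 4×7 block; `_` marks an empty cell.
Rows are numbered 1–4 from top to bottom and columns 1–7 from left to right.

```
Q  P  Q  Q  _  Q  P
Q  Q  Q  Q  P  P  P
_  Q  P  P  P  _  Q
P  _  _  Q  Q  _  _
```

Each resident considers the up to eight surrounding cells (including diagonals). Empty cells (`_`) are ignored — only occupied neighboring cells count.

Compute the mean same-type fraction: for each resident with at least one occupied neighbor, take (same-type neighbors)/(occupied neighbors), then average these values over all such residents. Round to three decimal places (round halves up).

0.445

(1,1)Q 2/3
(1,2)P 0/5
(1,3)Q 4/5
(1,4)Q 3/4
(1,6)Q 0/4
(1,7)P 2/3
(2,1)Q 3/4
(2,2)Q 5/7
(2,3)Q 5/8
(2,4)Q 3/7
(2,5)P 3/6
(2,6)P 4/6
(2,7)P 2/4
(3,2)Q 3/5
(3,3)P 1/6
(3,4)P 3/7
(3,5)P 3/6
(3,7)Q 0/2
(4,1)P 0/1
(4,4)Q 1/4
(4,5)Q 1/3
Sum over 21 residents: 2/3 + 0/5 + 4/5 + 3/4 + 0/4 + 2/3 + 3/4 + 5/7 + 5/8 + 3/7 + 3/6 + 4/6 + 2/4 + 3/5 + 1/6 + 3/7 + 3/6 + 0/2 + 0/1 + 1/4 + 1/3 = 2617/280; mean = 2617/280 ÷ 21 = 2617/5880 = 0.445068… → 0.445.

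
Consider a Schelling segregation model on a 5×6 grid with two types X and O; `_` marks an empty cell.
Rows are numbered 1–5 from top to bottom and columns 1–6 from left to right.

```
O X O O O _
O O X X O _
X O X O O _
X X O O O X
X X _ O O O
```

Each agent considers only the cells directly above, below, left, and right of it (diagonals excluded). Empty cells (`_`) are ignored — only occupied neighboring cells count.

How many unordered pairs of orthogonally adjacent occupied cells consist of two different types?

17

Scan each occupied cell's neighbors to the right and below so each pair is counted once.
From row 1: 5 unlike of 9 pairs (running 5/9).
From row 2: 4 unlike of 9 pairs (running 9/18).
From row 3: 5 unlike of 9 pairs (running 14/27).
From row 4: 3 unlike of 10 pairs (running 17/37).
From row 5: 0 unlike of 3 pairs (running 17/40).
Total adjacent occupied pairs: 40; unlike-type pairs: 17.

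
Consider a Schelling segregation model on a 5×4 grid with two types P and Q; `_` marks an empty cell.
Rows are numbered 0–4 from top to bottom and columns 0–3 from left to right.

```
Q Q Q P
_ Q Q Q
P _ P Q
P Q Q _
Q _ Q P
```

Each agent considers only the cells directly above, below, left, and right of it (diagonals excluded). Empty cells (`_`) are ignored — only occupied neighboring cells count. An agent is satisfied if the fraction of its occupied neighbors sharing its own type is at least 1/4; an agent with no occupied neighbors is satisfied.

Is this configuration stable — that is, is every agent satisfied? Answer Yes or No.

Row 0: (0,0)Q 1/1 satisfied · (0,1)Q 3/3 satisfied · (0,2)Q 2/3 satisfied · (0,3)P 0/2 not
Row 1: (1,1)Q 2/2 satisfied · (1,2)Q 3/4 satisfied · (1,3)Q 2/3 satisfied
Row 2: (2,0)P 1/1 satisfied · (2,2)P 0/3 not · (2,3)Q 1/2 satisfied
Row 3: (3,0)P 1/3 satisfied · (3,1)Q 1/2 satisfied · (3,2)Q 2/3 satisfied
Row 4: (4,0)Q 0/1 not · (4,2)Q 1/2 satisfied · (4,3)P 0/1 not
For instance (0,3) has only 0/2 same-type neighbors, below 1/4.

No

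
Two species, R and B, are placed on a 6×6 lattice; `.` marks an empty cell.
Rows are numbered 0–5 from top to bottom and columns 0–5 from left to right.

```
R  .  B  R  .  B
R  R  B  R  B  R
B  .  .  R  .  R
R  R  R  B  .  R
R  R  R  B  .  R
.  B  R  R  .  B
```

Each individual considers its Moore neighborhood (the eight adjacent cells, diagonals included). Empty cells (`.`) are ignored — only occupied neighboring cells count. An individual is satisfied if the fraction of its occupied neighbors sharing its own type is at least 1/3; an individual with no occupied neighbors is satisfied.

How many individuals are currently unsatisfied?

9

Row 0: (0,0)R 2/2 satisfied · (0,2)B 1/4 not · (0,3)R 1/4 not · (0,5)B 1/2 satisfied
Row 1: (1,0)R 2/3 satisfied · (1,1)R 2/5 satisfied · (1,2)B 1/5 not · (1,3)R 2/5 satisfied · (1,4)B 1/6 not · (1,5)R 1/3 satisfied
Row 2: (2,0)B 0/4 not · (2,3)R 2/5 satisfied · (2,5)R 2/3 satisfied
Row 3: (3,0)R 3/4 satisfied · (3,1)R 5/6 satisfied · (3,2)R 4/6 satisfied · (3,3)B 1/4 not · (3,5)R 2/2 satisfied
Row 4: (4,0)R 3/4 satisfied · (4,1)R 6/7 satisfied · (4,2)R 5/8 satisfied · (4,3)B 1/5 not · (4,5)R 1/2 satisfied
Row 5: (5,1)B 0/4 not · (5,2)R 3/5 satisfied · (5,3)R 2/3 satisfied · (5,5)B 0/1 not
Unsatisfied: (0,2), (0,3), (1,2), (1,4), (2,0), (3,3), (4,3), (5,1), (5,5) — 9 in total.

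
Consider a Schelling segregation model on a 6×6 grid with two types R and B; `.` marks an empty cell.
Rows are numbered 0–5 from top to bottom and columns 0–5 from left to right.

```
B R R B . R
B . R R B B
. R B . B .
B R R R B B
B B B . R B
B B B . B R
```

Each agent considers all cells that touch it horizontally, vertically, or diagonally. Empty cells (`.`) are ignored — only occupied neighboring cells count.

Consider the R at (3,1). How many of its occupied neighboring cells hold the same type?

2

Occupied neighbors of (3,1): (2,1)=R, (2,2)=B, (3,0)=B, (3,2)=R, (4,0)=B, (4,1)=B, (4,2)=B.
Same type (R): 2 of 7.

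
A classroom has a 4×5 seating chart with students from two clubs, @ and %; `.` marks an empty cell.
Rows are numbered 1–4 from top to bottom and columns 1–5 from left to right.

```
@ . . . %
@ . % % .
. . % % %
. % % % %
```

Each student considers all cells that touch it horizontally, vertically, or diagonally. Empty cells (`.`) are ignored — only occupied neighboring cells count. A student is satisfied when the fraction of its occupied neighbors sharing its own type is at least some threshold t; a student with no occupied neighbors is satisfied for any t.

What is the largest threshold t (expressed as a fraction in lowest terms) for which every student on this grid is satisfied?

(1,1)@ 1/1
(1,5)% 1/1
(2,1)@ 1/1
(2,3)% 3/3
(2,4)% 5/5
(3,3)% 6/6
(3,4)% 7/7
(3,5)% 4/4
(4,2)% 2/2
(4,3)% 4/4
(4,4)% 5/5
(4,5)% 3/3
The smallest same-type fraction is 1/1 at (1,1), which reduces to 1/1. Any threshold above that leaves this student unsatisfied.

1/1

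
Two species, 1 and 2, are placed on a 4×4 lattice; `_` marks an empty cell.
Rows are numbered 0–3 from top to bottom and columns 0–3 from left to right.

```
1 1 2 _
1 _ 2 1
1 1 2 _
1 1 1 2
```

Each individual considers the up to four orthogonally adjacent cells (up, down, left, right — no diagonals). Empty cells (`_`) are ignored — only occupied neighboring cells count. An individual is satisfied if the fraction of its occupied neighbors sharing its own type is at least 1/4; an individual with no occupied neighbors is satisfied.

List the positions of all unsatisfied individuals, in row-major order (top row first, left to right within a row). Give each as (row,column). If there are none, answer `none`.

(0,0)1 2/2 satisfied
(0,1)1 1/2 satisfied
(0,2)2 1/2 satisfied
(1,0)1 2/2 satisfied
(1,2)2 2/3 satisfied
(1,3)1 0/1 not
(2,0)1 3/3 satisfied
(2,1)1 2/3 satisfied
(2,2)2 1/3 satisfied
(3,0)1 2/2 satisfied
(3,1)1 3/3 satisfied
(3,2)1 1/3 satisfied
(3,3)2 0/1 not

(1,3), (3,3)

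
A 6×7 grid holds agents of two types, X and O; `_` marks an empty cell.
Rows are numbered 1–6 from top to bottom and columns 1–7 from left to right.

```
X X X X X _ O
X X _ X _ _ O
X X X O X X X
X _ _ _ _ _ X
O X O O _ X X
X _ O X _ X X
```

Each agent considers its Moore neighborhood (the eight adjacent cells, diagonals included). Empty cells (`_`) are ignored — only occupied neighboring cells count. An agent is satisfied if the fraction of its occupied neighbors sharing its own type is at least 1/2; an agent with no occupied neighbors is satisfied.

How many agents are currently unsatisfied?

5

Row 1: (1,1)X 3/3 satisfied · (1,2)X 4/4 satisfied · (1,3)X 4/4 satisfied · (1,4)X 3/3 satisfied · (1,5)X 2/2 satisfied · (1,7)O 1/1 satisfied
Row 2: (2,1)X 5/5 satisfied · (2,2)X 7/7 satisfied · (2,4)X 5/6 satisfied · (2,7)O 1/3 not
Row 3: (3,1)X 4/4 satisfied · (3,2)X 5/5 satisfied · (3,3)X 3/4 satisfied · (3,4)O 0/3 not · (3,5)X 2/3 satisfied · (3,6)X 3/4 satisfied · (3,7)X 2/3 satisfied
Row 4: (4,1)X 3/4 satisfied · (4,7)X 4/4 satisfied
Row 5: (5,1)O 0/3 not · (5,2)X 2/5 not · (5,3)O 2/4 satisfied · (5,4)O 2/3 satisfied · (5,6)X 4/4 satisfied · (5,7)X 4/4 satisfied
Row 6: (6,1)X 1/2 satisfied · (6,3)O 2/4 satisfied · (6,4)X 0/3 not · (6,6)X 3/3 satisfied · (6,7)X 3/3 satisfied
Unsatisfied: (2,7), (3,4), (5,1), (5,2), (6,4) — 5 in total.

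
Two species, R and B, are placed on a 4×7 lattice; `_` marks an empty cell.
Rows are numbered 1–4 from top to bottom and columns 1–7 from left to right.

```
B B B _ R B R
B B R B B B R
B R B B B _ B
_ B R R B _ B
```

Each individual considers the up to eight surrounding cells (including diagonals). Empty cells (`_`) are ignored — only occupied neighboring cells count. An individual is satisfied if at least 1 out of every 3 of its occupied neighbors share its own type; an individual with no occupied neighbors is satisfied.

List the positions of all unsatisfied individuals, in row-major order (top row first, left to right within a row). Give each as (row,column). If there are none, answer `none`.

(1,5), (2,3), (2,7), (3,2), (4,4)

(1,1)B 3/3 ok
(1,2)B 4/5 ok
(1,3)B 3/4 ok
(1,5)R 0/4 unhappy
(1,6)B 2/5 ok
(1,7)R 1/3 ok
(2,1)B 4/5 ok
(2,2)B 6/8 ok
(2,3)R 1/7 unhappy
(2,4)B 5/7 ok
(2,5)B 5/6 ok
(2,6)B 4/7 ok
(2,7)R 1/4 unhappy
(3,1)B 3/4 ok
(3,2)R 2/7 unhappy
(3,3)B 4/8 ok
(3,4)B 5/8 ok
(3,5)B 5/6 ok
(3,7)B 2/3 ok
(4,2)B 2/4 ok
(4,3)R 2/5 ok
(4,4)R 1/5 unhappy
(4,5)B 2/3 ok
(4,7)B 1/1 ok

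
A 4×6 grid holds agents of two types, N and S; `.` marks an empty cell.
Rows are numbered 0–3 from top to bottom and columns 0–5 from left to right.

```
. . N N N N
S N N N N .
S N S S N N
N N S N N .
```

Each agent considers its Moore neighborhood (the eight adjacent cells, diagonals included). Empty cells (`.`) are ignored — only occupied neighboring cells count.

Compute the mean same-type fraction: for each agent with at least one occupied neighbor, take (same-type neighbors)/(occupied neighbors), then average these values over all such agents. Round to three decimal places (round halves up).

0.640

(0,2)N 4/4
(0,3)N 5/5
(0,4)N 4/4
(0,5)N 2/2
(1,0)S 1/3
(1,1)N 3/6
(1,2)N 5/7
(1,3)N 6/8
(1,4)N 6/7
(2,0)S 1/5
(2,1)N 4/8
(2,2)S 2/8
(2,3)S 2/8
(2,4)N 5/6
(2,5)N 3/3
(3,0)N 2/3
(3,1)N 2/5
(3,2)S 2/5
(3,3)N 2/5
(3,4)N 3/4
Sum over 20 agents: 4/4 + 5/5 + 4/4 + 2/2 + 1/3 + 3/6 + 5/7 + 6/8 + 6/7 + 1/5 + 4/8 + 2/8 + 2/8 + 5/6 + 3/3 + 2/3 + 2/5 + 2/5 + 2/5 + 3/4 = 2689/210; mean = 2689/210 ÷ 20 = 2689/4200 = 0.640238… → 0.640.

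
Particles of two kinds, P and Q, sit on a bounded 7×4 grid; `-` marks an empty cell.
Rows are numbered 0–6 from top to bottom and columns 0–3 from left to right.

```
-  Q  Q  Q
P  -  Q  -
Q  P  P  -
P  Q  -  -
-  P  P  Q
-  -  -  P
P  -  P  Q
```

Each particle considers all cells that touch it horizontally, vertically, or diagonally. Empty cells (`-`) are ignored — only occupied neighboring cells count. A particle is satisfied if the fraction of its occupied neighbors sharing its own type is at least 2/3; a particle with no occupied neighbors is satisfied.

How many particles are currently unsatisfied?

12

(0,1)Q 2/3 ✓
(0,2)Q 3/3 ✓
(0,3)Q 2/2 ✓
(1,0)P 1/3 ✗
(1,2)Q 3/5 ✗
(2,0)Q 1/4 ✗
(2,1)P 3/6 ✗
(2,2)P 1/3 ✗
(3,0)P 2/4 ✗
(3,1)Q 1/6 ✗
(4,1)P 2/3 ✓
(4,2)P 2/4 ✗
(4,3)Q 0/2 ✗
(5,3)P 2/4 ✗
(6,0)P 0/0 ✓
(6,2)P 1/2 ✗
(6,3)Q 0/2 ✗
Unsatisfied: (1,0), (1,2), (2,0), (2,1), (2,2), (3,0), (3,1), (4,2), (4,3), (5,3), (6,2), (6,3) — 12 in total.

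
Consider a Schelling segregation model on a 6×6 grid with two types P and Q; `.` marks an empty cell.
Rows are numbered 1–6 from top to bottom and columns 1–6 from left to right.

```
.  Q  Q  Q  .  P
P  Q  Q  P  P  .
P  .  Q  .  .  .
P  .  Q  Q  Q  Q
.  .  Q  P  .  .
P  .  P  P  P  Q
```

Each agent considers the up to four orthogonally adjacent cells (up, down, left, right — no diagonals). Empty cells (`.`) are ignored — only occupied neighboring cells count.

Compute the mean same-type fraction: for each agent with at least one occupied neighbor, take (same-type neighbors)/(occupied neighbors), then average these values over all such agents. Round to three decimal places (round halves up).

0.718

(1,2)Q 2/2
(1,3)Q 3/3
(1,4)Q 1/2
(1,6)P — no occupied neighbors
(2,1)P 1/2
(2,2)Q 2/3
(2,3)Q 3/4
(2,4)P 1/3
(2,5)P 1/1
(3,1)P 2/2
(3,3)Q 2/2
(4,1)P 1/1
(4,3)Q 3/3
(4,4)Q 2/3
(4,5)Q 2/2
(4,6)Q 1/1
(5,3)Q 1/3
(5,4)P 1/3
(6,1)P — no occupied neighbors
(6,3)P 1/2
(6,4)P 3/3
(6,5)P 1/2
(6,6)Q 0/1
Sum over 21 agents: 2/2 + 3/3 + 1/2 + 1/2 + 2/3 + 3/4 + 1/3 + 1/1 + 2/2 + 2/2 + 1/1 + 3/3 + 2/3 + 2/2 + 1/1 + 1/3 + 1/3 + 1/2 + 3/3 + 1/2 + 0/1 = 181/12; mean = 181/12 ÷ 21 = 181/252 = 0.718253… → 0.718.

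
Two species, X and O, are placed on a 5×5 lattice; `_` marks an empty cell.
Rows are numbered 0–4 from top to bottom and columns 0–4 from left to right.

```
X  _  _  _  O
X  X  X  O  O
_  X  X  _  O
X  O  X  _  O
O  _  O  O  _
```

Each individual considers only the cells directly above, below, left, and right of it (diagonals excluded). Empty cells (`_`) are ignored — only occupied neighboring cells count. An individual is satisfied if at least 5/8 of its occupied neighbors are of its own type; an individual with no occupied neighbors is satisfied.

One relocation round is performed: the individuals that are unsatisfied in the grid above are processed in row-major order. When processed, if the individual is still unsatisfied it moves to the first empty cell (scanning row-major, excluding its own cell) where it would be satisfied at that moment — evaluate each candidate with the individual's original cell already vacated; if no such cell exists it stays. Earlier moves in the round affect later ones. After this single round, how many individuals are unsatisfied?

0

Initially unsatisfied (in order): (1,3), (3,0), (3,1), (3,2), (4,0), (4,2).
  (1,3) → (0,3).
  (3,0) → (0,1).
  (3,1) → (1,3).
  (3,2) → (0,2).
  (4,0): now satisfied by earlier moves; stays.
  (4,2): now satisfied by earlier moves; stays.
Resulting grid:
X X X O O
X X X O O
_ X X _ O
_ _ _ _ O
O _ O O _
All satisfied now.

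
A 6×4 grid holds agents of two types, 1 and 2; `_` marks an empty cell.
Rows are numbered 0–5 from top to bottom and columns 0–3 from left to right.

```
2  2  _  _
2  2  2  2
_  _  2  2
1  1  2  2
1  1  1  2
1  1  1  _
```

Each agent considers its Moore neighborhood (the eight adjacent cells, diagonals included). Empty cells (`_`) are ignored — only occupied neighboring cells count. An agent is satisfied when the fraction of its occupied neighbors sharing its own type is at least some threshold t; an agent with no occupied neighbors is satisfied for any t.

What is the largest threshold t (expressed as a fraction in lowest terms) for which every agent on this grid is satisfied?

(0,0)2 3/3
(0,1)2 4/4
(1,0)2 3/3
(1,1)2 5/5
(1,2)2 5/5
(1,3)2 3/3
(2,2)2 6/7
(2,3)2 5/5
(3,0)1 3/3
(3,1)1 4/6
(3,2)2 4/7
(3,3)2 4/5
(4,0)1 5/5
(4,1)1 7/8
(4,2)1 4/7
(4,3)2 2/4
(5,0)1 3/3
(5,1)1 5/5
(5,2)1 3/4
The smallest same-type fraction is 2/4 at (4,3), which reduces to 1/2. Any threshold above that leaves this agent unsatisfied.

1/2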